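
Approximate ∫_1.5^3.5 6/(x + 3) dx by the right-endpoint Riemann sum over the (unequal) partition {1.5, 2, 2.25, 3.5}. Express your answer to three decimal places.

Subinterval widths: 0.5, 0.25, 1.25.
Right endpoints: 2, 2.25, 3.5.
f(2) = 1.2, f(2.25) = 8/7, f(3.5) = 12/13.
Sum = Σ Δx_i · f(x_i).
Sum ≈ 2.040.

2.040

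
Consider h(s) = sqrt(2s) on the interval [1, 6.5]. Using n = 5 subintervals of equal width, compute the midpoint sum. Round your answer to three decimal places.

Δs = (6.5 − 1)/5 = 1.1.
Midpoints: 1.55, 2.65, 3.75, 4.85, 5.95.
h(1.55) ≈ 1.761, h(2.65) ≈ 2.302, h(3.75) ≈ 2.739, h(4.85) ≈ 3.114, h(5.95) ≈ 3.450.
Sum = Δs · [h(1.55) + h(2.65) + h(3.75) + h(4.85) + h(5.95)].
Sum ≈ 14.702.

14.702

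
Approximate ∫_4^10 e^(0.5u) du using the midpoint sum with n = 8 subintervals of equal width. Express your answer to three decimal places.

Δu = (10 − 4)/8 = 0.75.
Midpoints: 4.375, 5.125, 5.875, 6.625, 7.375, 8.125, 8.875, 9.625.
f(4.375) ≈ 8.913, f(5.125) ≈ 12.968, f(5.875) ≈ 18.869, f(6.625) ≈ 27.454, f(7.375) ≈ 39.945, f(8.125) ≈ 58.119, f(8.875) ≈ 84.563, f(9.625) ≈ 123.039.
Sum = Δu · [f(4.375) + f(5.125) + f(5.875) + ...].
Sum ≈ 280.402.

280.402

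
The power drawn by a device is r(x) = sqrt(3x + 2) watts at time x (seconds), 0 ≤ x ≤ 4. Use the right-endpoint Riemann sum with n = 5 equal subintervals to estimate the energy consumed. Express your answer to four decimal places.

11.9088

Δx = (4 − 0)/5 = 0.8.
Right endpoints: 0.8, 1.6, 2.4, 3.2, 4.
r(0.8) ≈ 2.0976, r(1.6) ≈ 2.6077, r(2.4) ≈ 3.0332, r(3.2) ≈ 3.4059, r(4) ≈ 3.7417.
Sum = Δx · [r(0.8) + r(1.6) + r(2.4) + r(3.2) + r(4)].
Sum ≈ 11.9088.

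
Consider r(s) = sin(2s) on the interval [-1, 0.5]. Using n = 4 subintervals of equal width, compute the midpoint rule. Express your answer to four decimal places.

Δs = (0.5 − (-1))/4 = 0.375.
Midpoints: -0.8125, -0.4375, -0.0625, 0.3125.
r(-0.8125) ≈ -0.9985, r(-0.4375) ≈ -0.7675, r(-0.0625) ≈ -0.1247, r(0.3125) ≈ 0.5851.
Sum = Δs · [r(-0.8125) + r(-0.4375) + r(-0.0625) + r(0.3125)].
Sum ≈ -0.4896.

-0.4896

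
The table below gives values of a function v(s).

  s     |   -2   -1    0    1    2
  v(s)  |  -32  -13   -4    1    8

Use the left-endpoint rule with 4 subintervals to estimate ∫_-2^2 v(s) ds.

Δs = 1.
Sum = 1·[(-32) + (-13) + (-4) + 1] = -48.

-48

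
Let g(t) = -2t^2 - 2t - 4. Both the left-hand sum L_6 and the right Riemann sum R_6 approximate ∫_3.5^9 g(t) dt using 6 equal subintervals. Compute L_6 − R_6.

136.125

L_6 ≈ -481.64468.
R_6 ≈ -617.76968.
L_6 − R_6 = 136.125.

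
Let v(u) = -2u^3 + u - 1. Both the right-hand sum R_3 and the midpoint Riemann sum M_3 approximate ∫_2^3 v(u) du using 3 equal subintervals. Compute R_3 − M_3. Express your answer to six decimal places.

-6.583333

R_3 ≈ -37.44444444.
M_3 ≈ -30.86111111.
R_3 − M_3 ≈ -6.583333.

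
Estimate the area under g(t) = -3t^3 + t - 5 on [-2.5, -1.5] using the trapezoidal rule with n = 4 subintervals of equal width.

18.6875

Δt = (-1.5 − (-2.5))/4 = 0.25.
g(-2.5) = 39.375, g(-2.25) = 26.921875, g(-2) = 17, g(-1.75) = 9.328125, g(-1.5) = 3.625.
T_4 = (Δt/2)·[g(t_0) + 2g(t_1) + 2g(t_2) + 2g(t_3) + g(t_4)].
Sum = 18.6875.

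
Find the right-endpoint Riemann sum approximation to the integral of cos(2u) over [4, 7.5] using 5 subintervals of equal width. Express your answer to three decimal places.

-0.356

Δu = (7.5 − 4)/5 = 0.7.
Right endpoints: 4.7, 5.4, 6.1, 6.8, 7.5.
f(4.7) ≈ -1.000, f(5.4) ≈ -0.194, f(6.1) ≈ 0.934, f(6.8) ≈ 0.512, f(7.5) ≈ -0.760.
Sum = Δu · [f(4.7) + f(5.4) + f(6.1) + f(6.8) + f(7.5)].
Sum ≈ -0.356.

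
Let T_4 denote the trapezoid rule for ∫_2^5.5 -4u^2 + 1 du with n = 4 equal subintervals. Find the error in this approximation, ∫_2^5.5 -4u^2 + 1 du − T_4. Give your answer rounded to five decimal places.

Exact integral: ∫_2^5.5 f(u) du ≈ -207.6666667.
T_4 = -209.453125.
Error ≈ -207.6666667 − (-209.453125) ≈ 1.78646.

1.78646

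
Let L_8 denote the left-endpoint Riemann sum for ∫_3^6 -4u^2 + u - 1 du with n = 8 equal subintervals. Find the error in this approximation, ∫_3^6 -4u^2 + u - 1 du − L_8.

Exact integral: ∫_3^6 f(u) du = -241.5.
L_8 = -222.09375.
Error = -241.5 − (-222.09375) = -19.40625.

-19.40625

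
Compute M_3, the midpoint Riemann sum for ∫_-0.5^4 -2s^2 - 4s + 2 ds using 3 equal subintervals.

-63.5625

Δs = (4 − (-0.5))/3 = 1.5.
Midpoints: 0.25, 1.75, 3.25.
f(0.25) = 0.875, f(1.75) = -11.125, f(3.25) = -32.125.
Sum = Δs · [f(0.25) + f(1.75) + f(3.25)].
Sum = -63.5625.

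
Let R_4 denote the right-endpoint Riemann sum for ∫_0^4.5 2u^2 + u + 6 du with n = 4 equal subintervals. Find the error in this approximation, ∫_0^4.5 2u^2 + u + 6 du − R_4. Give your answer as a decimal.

Exact integral: ∫_0^4.5 f(u) du = 97.875.
R_4 = 125.0859375.
Error = 97.875 − 125.0859375 = -27.2109375.

-27.2109375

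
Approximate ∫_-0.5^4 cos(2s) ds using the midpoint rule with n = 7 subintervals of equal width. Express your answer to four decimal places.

0.9816

Δs = (4 − (-0.5))/7 = 9/14.
Midpoints: -5/28, 13/28, 31/28, 1.75, 67/28, 85/28, 103/28.
f(-5/28) ≈ 0.9369, f(13/28) ≈ 0.5990, f(31/28) ≈ -0.6000, f(1.75) ≈ -0.9365, f(67/28) ≈ 0.0733, f(85/28) ≈ 0.9777, f(103/28) ≈ 0.4766.
Sum = Δs · [f(-5/28) + f(13/28) + f(31/28) + ...].
Sum ≈ 0.9816.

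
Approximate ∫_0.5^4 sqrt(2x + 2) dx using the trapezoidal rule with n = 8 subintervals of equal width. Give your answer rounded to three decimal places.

Δx = (4 − 0.5)/8 = 0.4375.
f(0.5) ≈ 1.732, f(0.9375) ≈ 1.969, f(1.375) ≈ 2.179, f(1.8125) ≈ 2.372, f(2.25) ≈ 2.550, f(2.6875) ≈ 2.716, f(3.125) ≈ 2.872, f(3.5625) ≈ 3.021, f(4) ≈ 3.162.
T_8 = (Δx/2)·[f(x_0) + 2f(x_1) + ... + 2f(x_{7}) + f(x_8)].
Sum ≈ 8.805.

8.805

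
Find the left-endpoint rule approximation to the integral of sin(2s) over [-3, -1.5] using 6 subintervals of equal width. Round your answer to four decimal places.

Δs = (-1.5 − (-3))/6 = 0.25.
Left endpoints: -3, -2.75, -2.5, -2.25, -2, -1.75.
f(-3) ≈ 0.2794, f(-2.75) ≈ 0.7055, f(-2.5) ≈ 0.9589, f(-2.25) ≈ 0.9775, f(-2) ≈ 0.7568, f(-1.75) ≈ 0.3508.
Sum = Δs · [f(-3) + f(-2.75) + f(-2.5) + ...].
Sum ≈ 1.0072.

1.0072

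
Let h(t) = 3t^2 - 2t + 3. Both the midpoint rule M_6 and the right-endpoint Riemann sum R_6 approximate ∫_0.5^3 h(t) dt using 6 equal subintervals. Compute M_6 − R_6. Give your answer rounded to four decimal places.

-4.7526

M_6 ≈ 25.516493.
R_6 ≈ 30.269097.
M_6 − R_6 ≈ -4.7526.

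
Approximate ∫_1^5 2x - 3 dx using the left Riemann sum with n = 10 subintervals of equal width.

Δx = (5 − 1)/10 = 0.4.
Left endpoints: 1, 1.4, 1.8, 2.2, 2.6, 3, 3.4, 3.8, 4.2, 4.6.
f(1) = -1, f(1.4) = -0.2, f(1.8) = 0.6, f(2.2) = 1.4, f(2.6) = 2.2, f(3) = 3, f(3.4) = 3.8, f(3.8) = 4.6, f(4.2) = 5.4, f(4.6) = 6.2.
Sum = Δx · [f(1) + f(1.4) + f(1.8) + ...].
Sum = 10.4.

10.4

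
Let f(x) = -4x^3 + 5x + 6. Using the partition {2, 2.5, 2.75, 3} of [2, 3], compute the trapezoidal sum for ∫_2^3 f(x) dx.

Subinterval widths: 0.5, 0.25, 0.25.
f(2) = -16, f(2.5) = -44, f(2.75) = -63.4375, f(3) = -87.
On each subinterval the trapezoid contributes (Δx_i/2)·[f(x_{i-1}) + f(x_i)].
Sum = -47.234375.

-47.234375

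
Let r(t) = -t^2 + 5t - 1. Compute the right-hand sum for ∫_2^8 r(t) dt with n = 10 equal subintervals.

-33.36

Δt = (8 − 2)/10 = 0.6.
Right endpoints: 2.6, 3.2, 3.8, 4.4, 5, 5.6, 6.2, 6.8, 7.4, 8.
r(2.6) = 5.24, r(3.2) = 4.76, r(3.8) = 3.56, r(4.4) = 1.64, r(5) = -1, r(5.6) = -4.36, r(6.2) = -8.44, r(6.8) = -13.24, r(7.4) = -18.76, r(8) = -25.
Sum = Δt · [r(2.6) + r(3.2) + r(3.8) + ...].
Sum = -33.36.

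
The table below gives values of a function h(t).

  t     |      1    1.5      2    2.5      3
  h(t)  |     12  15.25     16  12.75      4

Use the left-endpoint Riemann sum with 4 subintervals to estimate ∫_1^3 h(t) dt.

28

Δt = 0.5.
Sum = 0.5·[12 + 15.25 + 16 + 12.75] = 28.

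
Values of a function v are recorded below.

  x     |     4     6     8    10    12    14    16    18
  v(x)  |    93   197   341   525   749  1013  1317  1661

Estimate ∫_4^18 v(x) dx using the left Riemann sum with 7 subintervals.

8470

Δx = 2.
Sum = 2·[93 + 197 + 341 + 525 + 749 + 1013 + 1317] = 8470.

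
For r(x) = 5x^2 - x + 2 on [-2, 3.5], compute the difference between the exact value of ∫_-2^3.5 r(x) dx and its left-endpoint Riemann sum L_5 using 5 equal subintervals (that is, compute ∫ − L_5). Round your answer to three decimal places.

Exact integral: ∫_-2^3.5 r(x) dx ≈ 91.66667.
L_5 = 77.55.
Error ≈ 91.66667 − 77.55 ≈ 14.117.

14.117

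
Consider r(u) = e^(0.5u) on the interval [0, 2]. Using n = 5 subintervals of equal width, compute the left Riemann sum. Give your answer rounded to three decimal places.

3.104

Δu = (2 − 0)/5 = 0.4.
Left endpoints: 0, 0.4, 0.8, 1.2, 1.6.
r(0) ≈ 1.000, r(0.4) ≈ 1.221, r(0.8) ≈ 1.492, r(1.2) ≈ 1.822, r(1.6) ≈ 2.226.
Sum = Δu · [r(0) + r(0.4) + r(0.8) + r(1.2) + r(1.6)].
Sum ≈ 3.104.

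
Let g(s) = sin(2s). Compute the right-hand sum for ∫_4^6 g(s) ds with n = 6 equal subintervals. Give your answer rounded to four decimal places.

-0.7305

Δs = (6 − 4)/6 = 1/3.
Right endpoints: 13/3, 14/3, 5, 16/3, 17/3, 6.
g(13/3) ≈ 0.6876, g(14/3) ≈ 0.0913, g(5) ≈ -0.5440, g(16/3) ≈ -0.9464, g(17/3) ≈ -0.9435, g(6) ≈ -0.5366.
Sum = Δs · [g(13/3) + g(14/3) + g(5) + ...].
Sum ≈ -0.7305.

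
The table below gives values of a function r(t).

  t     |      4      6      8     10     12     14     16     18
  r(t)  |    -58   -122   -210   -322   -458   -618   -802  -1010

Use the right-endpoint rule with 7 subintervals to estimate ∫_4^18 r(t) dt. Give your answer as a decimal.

-7084

Δt = 2.
Sum = 2·[(-122) + (-210) + (-322) + (-458) + (-618) + (-802) + (-1010)] = -7084.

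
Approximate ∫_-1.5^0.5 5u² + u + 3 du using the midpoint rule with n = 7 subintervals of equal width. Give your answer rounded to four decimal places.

Δu = (0.5 − (-1.5))/7 = 2/7.
Midpoints: -19/14, -15/14, -11/14, -0.5, -3/14, 1/14, 5/14.
f(-19/14) = 2127/196, f(-15/14) = 1503/196, f(-11/14) = 1039/196, f(-0.5) = 3.75, f(-3/14) = 591/196, f(1/14) = 607/196, f(5/14) = 783/196.
Sum = Δu · [f(-19/14) + f(-15/14) + f(-11/14) + ...].
Sum ≈ 10.7653.

10.7653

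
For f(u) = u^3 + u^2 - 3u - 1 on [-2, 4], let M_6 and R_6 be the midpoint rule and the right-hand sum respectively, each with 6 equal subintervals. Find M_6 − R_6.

-39

M_6 = 58.
R_6 = 97.
M_6 − R_6 = -39.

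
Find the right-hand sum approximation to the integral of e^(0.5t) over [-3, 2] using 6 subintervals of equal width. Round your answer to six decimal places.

6.101939

Δt = (2 − (-3))/6 = 5/6.
Right endpoints: -13/6, -4/3, -0.5, 1/3, 7/6, 2.
f(-13/6) ≈ 0.338465, f(-4/3) ≈ 0.513417, f(-0.5) ≈ 0.778801, f(1/3) ≈ 1.181360, f(7/6) ≈ 1.792002, f(2) ≈ 2.718282.
Sum = Δt · [f(-13/6) + f(-4/3) + f(-0.5) + ...].
Sum ≈ 6.101939.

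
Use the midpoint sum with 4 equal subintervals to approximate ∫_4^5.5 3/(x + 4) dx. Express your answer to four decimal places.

Δx = (5.5 − 4)/4 = 0.375.
Midpoints: 4.1875, 4.5625, 4.9375, 5.3125.
f(4.1875) = 48/131, f(4.5625) = 48/137, f(4.9375) = 48/143, f(5.3125) = 48/149.
Sum = Δx · [f(4.1875) + f(4.5625) + f(4.9375) + f(5.3125)].
Sum ≈ 0.5155.

0.5155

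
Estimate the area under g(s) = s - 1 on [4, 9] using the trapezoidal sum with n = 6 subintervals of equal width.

27.5

Δs = (9 − 4)/6 = 5/6.
g(4) = 3, g(29/6) = 23/6, g(17/3) = 14/3, g(6.5) = 5.5, g(22/3) = 19/3, g(49/6) = 43/6, g(9) = 8.
T_6 = (Δs/2)·[g(s_0) + 2g(s_1) + ... + 2g(s_{5}) + g(s_6)].
Sum = 27.5.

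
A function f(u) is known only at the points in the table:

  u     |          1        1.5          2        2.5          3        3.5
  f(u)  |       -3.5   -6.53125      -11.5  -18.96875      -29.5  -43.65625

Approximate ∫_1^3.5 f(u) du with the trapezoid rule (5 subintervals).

-45.0390625

Δu = 0.5.
T_5 = (0.5/2)·[(-3.5) + 2·(-6.53125) + 2·(-11.5) + 2·(-18.96875) + 2·(-29.5) + (-43.65625)] = -45.0390625.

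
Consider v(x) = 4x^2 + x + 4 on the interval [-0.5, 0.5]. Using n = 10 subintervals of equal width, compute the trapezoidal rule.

Δx = (0.5 − (-0.5))/10 = 0.1.
v(-0.5) = 4.5, v(-0.4) = 4.24, v(-0.3) = 4.06, v(-0.2) = 3.96, v(-0.1) = 3.94, v(0) = 4, v(0.1) = 4.14, v(0.2) = 4.36, v(0.3) = 4.66, v(0.4) = 5.04, v(0.5) = 5.5.
T_10 = (Δx/2)·[v(x_0) + 2v(x_1) + ... + 2v(x_{9}) + v(x_10)].
Sum = 4.34.

4.34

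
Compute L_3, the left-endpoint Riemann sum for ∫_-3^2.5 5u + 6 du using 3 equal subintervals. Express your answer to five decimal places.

Δu = (2.5 − (-3))/3 = 11/6.
Left endpoints: -3, -7/6, 2/3.
f(-3) = -9, f(-7/6) = 1/6, f(2/3) = 28/3.
Sum = Δu · [f(-3) + f(-7/6) + f(2/3)].
Sum ≈ 0.91667.

0.91667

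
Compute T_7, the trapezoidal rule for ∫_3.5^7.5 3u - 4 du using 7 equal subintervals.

50

Δu = (7.5 − 3.5)/7 = 4/7.
f(3.5) = 6.5, f(57/14) = 115/14, f(65/14) = 139/14, f(73/14) = 163/14, f(81/14) = 187/14, f(89/14) = 211/14, f(97/14) = 235/14, f(7.5) = 18.5.
T_7 = (Δu/2)·[f(u_0) + 2f(u_1) + ... + 2f(u_{6}) + f(u_7)].
Sum = 50.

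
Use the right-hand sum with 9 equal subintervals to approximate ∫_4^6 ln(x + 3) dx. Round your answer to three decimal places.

Δx = (6 − 4)/9 = 2/9.
Right endpoints: 38/9, 40/9, 14/3, 44/9, 46/9, 16/3, 50/9, 52/9, 6.
f(38/9) ≈ 1.977, f(40/9) ≈ 2.007, f(14/3) ≈ 2.037, f(44/9) ≈ 2.065, f(46/9) ≈ 2.093, f(16/3) ≈ 2.120, f(50/9) ≈ 2.147, f(52/9) ≈ 2.172, f(6) ≈ 2.197.
Sum = Δx · [f(38/9) + f(40/9) + f(14/3) + ...].
Sum ≈ 4.181.

4.181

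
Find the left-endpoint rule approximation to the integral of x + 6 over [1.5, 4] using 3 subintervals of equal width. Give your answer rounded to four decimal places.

20.8333

Δx = (4 − 1.5)/3 = 5/6.
Left endpoints: 1.5, 7/3, 19/6.
f(1.5) = 7.5, f(7/3) = 25/3, f(19/6) = 55/6.
Sum = Δx · [f(1.5) + f(7/3) + f(19/6)].
Sum ≈ 20.8333.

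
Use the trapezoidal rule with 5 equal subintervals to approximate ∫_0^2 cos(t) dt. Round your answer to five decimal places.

Δt = (2 − 0)/5 = 0.4.
f(0) ≈ 1.00000, f(0.4) ≈ 0.92106, f(0.8) ≈ 0.69671, f(1.2) ≈ 0.36236, f(1.6) ≈ -0.02920, f(2) ≈ -0.41615.
T_5 = (Δt/2)·[f(t_0) + 2f(t_1) + ... + 2f(t_{4}) + f(t_5)].
Sum ≈ 0.89714.

0.89714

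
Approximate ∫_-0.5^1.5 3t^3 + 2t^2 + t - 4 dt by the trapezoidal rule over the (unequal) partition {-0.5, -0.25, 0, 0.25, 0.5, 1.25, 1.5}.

-0.1640625

Subinterval widths: 0.25, 0.25, 0.25, 0.25, 0.75, 0.25.
f(-0.5) = -4.375, f(-0.25) = -4.171875, f(0) = -4, f(0.25) = -3.578125, f(0.5) = -2.625, f(1.25) = 6.234375, f(1.5) = 12.125.
On each subinterval the trapezoid contributes (Δt_i/2)·[f(t_{i-1}) + f(t_i)].
Sum = -0.1640625.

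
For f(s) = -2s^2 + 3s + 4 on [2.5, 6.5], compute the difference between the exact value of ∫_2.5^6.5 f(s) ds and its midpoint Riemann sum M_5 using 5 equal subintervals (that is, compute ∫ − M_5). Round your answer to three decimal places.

Exact integral: ∫_2.5^6.5 f(s) ds ≈ -102.66667.
M_5 = -102.24.
Error ≈ -102.66667 − (-102.24) ≈ -0.427.

-0.427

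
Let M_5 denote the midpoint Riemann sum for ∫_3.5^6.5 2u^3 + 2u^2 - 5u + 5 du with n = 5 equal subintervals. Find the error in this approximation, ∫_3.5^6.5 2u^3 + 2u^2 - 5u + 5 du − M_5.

2.88

Exact integral: ∫_3.5^6.5 f(u) du = 912.
M_5 = 909.12.
Error = 912 − 909.12 = 2.88.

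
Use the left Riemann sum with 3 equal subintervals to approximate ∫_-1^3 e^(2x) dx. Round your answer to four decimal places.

40.1529

Δx = (3 − (-1))/3 = 4/3.
Left endpoints: -1, 1/3, 5/3.
f(-1) ≈ 0.1353, f(1/3) ≈ 1.9477, f(5/3) ≈ 28.0316.
Sum = Δx · [f(-1) + f(1/3) + f(5/3)].
Sum ≈ 40.1529.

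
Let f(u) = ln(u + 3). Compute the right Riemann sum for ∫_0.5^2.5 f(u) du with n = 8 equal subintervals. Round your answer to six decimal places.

Δu = (2.5 − 0.5)/8 = 0.25.
Right endpoints: 0.75, 1, 1.25, 1.5, 1.75, 2, 2.25, 2.5.
f(0.75) ≈ 1.321756, f(1) ≈ 1.386294, f(1.25) ≈ 1.446919, f(1.5) ≈ 1.504077, f(1.75) ≈ 1.558145, f(2) ≈ 1.609438, f(2.25) ≈ 1.658228, f(2.5) ≈ 1.704748.
Sum = Δu · [f(0.75) + f(1) + f(1.25) + ...].
Sum ≈ 3.047401.

3.047401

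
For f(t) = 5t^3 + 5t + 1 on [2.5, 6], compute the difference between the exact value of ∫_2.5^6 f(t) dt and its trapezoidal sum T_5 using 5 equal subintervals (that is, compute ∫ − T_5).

-18.221875

Exact integral: ∫_2.5^6 f(t) dt = 1649.046875.
T_5 = 1667.26875.
Error = 1649.046875 − 1667.26875 = -18.221875.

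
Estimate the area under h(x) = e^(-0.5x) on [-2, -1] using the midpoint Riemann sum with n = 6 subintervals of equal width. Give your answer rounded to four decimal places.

2.1385

Δx = (-1 − (-2))/6 = 1/6.
Midpoints: -23/12, -1.75, -19/12, -17/12, -1.25, -13/12.
h(-23/12) ≈ 2.6073, h(-1.75) ≈ 2.3989, h(-19/12) ≈ 2.2071, h(-17/12) ≈ 2.0306, h(-1.25) ≈ 1.8682, h(-13/12) ≈ 1.7189.
Sum = Δx · [h(-23/12) + h(-1.75) + h(-19/12) + ...].
Sum ≈ 2.1385.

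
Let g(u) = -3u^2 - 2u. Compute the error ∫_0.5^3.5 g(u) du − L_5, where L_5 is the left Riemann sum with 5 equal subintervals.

-12.06

Exact integral: ∫_0.5^3.5 g(u) du = -54.75.
L_5 = -42.69.
Error = -54.75 − (-42.69) = -12.06.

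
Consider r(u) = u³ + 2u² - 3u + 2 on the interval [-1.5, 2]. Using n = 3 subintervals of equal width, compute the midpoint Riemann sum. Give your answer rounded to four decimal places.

Δu = (2 − (-1.5))/3 = 7/6.
Midpoints: -11/12, 0.25, 17/12.
r(-11/12) = 9781/1728, r(0.25) = 1.390625, r(17/12) = 7961/1728.
Sum = Δu · [r(-11/12) + r(0.25) + r(17/12)].
Sum ≈ 13.6010.

13.6010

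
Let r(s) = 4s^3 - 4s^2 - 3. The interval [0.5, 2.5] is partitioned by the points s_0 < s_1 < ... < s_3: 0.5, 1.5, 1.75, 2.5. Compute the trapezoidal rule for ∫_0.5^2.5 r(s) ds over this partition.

15.21875

Subinterval widths: 1, 0.25, 0.75.
r(0.5) = -3.5, r(1.5) = 1.5, r(1.75) = 6.1875, r(2.5) = 34.5.
On each subinterval the trapezoid contributes (Δs_i/2)·[r(s_{i-1}) + r(s_i)].
Sum = 15.21875.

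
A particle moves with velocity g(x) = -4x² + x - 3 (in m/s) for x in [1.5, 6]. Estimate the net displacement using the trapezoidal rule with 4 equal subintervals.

Δx = (6 − 1.5)/4 = 1.125.
g(1.5) = -10.5, g(2.625) = -27.9375, g(3.75) = -55.5, g(4.875) = -93.1875, g(6) = -141.
T_4 = (Δx/2)·[g(x_0) + 2g(x_1) + 2g(x_2) + 2g(x_3) + g(x_4)].
Sum = -283.921875.

-283.921875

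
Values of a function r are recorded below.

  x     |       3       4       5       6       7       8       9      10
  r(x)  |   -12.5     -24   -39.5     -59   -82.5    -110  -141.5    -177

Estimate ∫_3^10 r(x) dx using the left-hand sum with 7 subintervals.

-469

Δx = 1.
Sum = 1·[(-12.5) + (-24) + (-39.5) + (-59) + (-82.5) + (-110) + (-141.5)] = -469.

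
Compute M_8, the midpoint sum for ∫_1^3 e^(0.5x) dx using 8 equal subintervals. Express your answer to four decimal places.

5.6622

Δx = (3 − 1)/8 = 0.25.
Midpoints: 1.125, 1.375, 1.625, 1.875, 2.125, 2.375, 2.625, 2.875.
f(1.125) ≈ 1.7551, f(1.375) ≈ 1.9887, f(1.625) ≈ 2.2535, f(1.875) ≈ 2.5536, f(2.125) ≈ 2.8936, f(2.375) ≈ 3.2789, f(2.625) ≈ 3.7155, f(2.875) ≈ 4.2102.
Sum = Δx · [f(1.125) + f(1.375) + f(1.625) + ...].
Sum ≈ 5.6622.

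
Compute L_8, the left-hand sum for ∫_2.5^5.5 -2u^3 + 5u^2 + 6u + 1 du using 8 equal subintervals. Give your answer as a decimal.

-82.4296875

Δu = (5.5 − 2.5)/8 = 0.375.
Left endpoints: 2.5, 2.875, 3.25, 3.625, 4, 4.375, 4.75, 5.125.
f(2.5) = 16, f(2.875) = 12.05078125, f(3.25) = 4.65625, f(3.625) = -6.81640625, f(4) = -23, f(4.375) = -44.52734375, f(4.75) = -72.03125, f(5.125) = -106.14453125.
Sum = Δu · [f(2.5) + f(2.875) + f(3.25) + ...].
Sum = -82.4296875.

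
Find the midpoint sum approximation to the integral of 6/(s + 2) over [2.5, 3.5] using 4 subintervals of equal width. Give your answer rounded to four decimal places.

Δs = (3.5 − 2.5)/4 = 0.25.
Midpoints: 2.625, 2.875, 3.125, 3.375.
f(2.625) = 48/37, f(2.875) = 16/13, f(3.125) = 48/41, f(3.375) = 48/43.
Sum = Δs · [f(2.625) + f(2.875) + f(3.125) + f(3.375)].
Sum ≈ 1.2038.

1.2038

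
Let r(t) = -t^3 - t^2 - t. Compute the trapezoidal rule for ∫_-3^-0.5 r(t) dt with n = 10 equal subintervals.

Δt = (-0.5 − (-3))/10 = 0.25.
r(-3) = 21, r(-2.75) = 15.984375, r(-2.5) = 11.875, r(-2.25) = 8.578125, r(-2) = 6, r(-1.75) = 4.046875, r(-1.5) = 2.625, r(-1.25) = 1.640625, r(-1) = 1, r(-0.75) = 0.609375, r(-0.5) = 0.375.
T_10 = (Δt/2)·[r(t_0) + 2r(t_1) + ... + 2r(t_{9}) + r(t_10)].
Sum = 15.76171875.

15.76171875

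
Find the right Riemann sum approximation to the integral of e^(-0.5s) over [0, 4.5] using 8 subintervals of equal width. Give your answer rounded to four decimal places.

1.5494

Δs = (4.5 − 0)/8 = 0.5625.
Right endpoints: 0.5625, 1.125, 1.6875, 2.25, 2.8125, 3.375, 3.9375, 4.5.
f(0.5625) ≈ 0.7548, f(1.125) ≈ 0.5698, f(1.6875) ≈ 0.4301, f(2.25) ≈ 0.3247, f(2.8125) ≈ 0.2451, f(3.375) ≈ 0.1850, f(3.9375) ≈ 0.1396, f(4.5) ≈ 0.1054.
Sum = Δs · [f(0.5625) + f(1.125) + f(1.6875) + ...].
Sum ≈ 1.5494.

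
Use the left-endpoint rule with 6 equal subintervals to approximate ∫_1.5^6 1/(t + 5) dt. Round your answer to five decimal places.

0.55042

Δt = (6 − 1.5)/6 = 0.75.
Left endpoints: 1.5, 2.25, 3, 3.75, 4.5, 5.25.
f(1.5) = 2/13, f(2.25) = 4/29, f(3) = 0.125, f(3.75) = 4/35, f(4.5) = 2/19, f(5.25) = 4/41.
Sum = Δt · [f(1.5) + f(2.25) + f(3) + ...].
Sum ≈ 0.55042.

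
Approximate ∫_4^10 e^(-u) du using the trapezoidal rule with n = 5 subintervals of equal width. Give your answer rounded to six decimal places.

0.020412

Δu = (10 − 4)/5 = 1.2.
f(4) ≈ 0.018316, f(5.2) ≈ 0.005517, f(6.4) ≈ 0.001662, f(7.6) ≈ 0.000500, f(8.8) ≈ 0.000151, f(10) ≈ 0.000045.
T_5 = (Δu/2)·[f(u_0) + 2f(u_1) + ... + 2f(u_{4}) + f(u_5)].
Sum ≈ 0.020412.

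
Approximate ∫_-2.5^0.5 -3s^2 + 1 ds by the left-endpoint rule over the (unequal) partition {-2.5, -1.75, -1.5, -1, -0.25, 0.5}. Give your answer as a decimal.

Subinterval widths: 0.75, 0.25, 0.5, 0.75, 0.75.
Left endpoints: -2.5, -1.75, -1.5, -1, -0.25.
f(-2.5) = -17.75, f(-1.75) = -8.1875, f(-1.5) = -5.75, f(-1) = -2, f(-0.25) = 0.8125.
Sum = Σ Δs_i · f(s_i).
Sum = -19.125.

-19.125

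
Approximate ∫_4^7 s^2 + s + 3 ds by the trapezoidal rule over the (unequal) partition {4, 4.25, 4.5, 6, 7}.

Subinterval widths: 0.25, 0.25, 1.5, 1.
f(4) = 23, f(4.25) = 25.3125, f(4.5) = 27.75, f(6) = 45, f(7) = 59.
On each subinterval the trapezoid contributes (Δs_i/2)·[f(s_{i-1}) + f(s_i)].
Sum = 119.234375.

119.234375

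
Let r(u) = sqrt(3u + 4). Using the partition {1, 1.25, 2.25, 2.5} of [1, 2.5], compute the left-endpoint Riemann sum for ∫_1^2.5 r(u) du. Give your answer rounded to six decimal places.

4.265000

Subinterval widths: 0.25, 1, 0.25.
Left endpoints: 1, 1.25, 2.25.
r(1) ≈ 2.645751, r(1.25) ≈ 2.783882, r(2.25) ≈ 3.278719.
Sum = Σ Δu_i · r(u_i).
Sum ≈ 4.265000.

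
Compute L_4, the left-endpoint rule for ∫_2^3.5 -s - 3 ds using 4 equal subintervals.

Δs = (3.5 − 2)/4 = 0.375.
Left endpoints: 2, 2.375, 2.75, 3.125.
f(2) = -5, f(2.375) = -5.375, f(2.75) = -5.75, f(3.125) = -6.125.
Sum = Δs · [f(2) + f(2.375) + f(2.75) + f(3.125)].
Sum = -8.34375.

-8.34375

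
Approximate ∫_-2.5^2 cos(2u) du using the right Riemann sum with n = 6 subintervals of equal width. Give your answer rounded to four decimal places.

-1.0421

Δu = (2 − (-2.5))/6 = 0.75.
Right endpoints: -1.75, -1, -0.25, 0.5, 1.25, 2.
f(-1.75) ≈ -0.9365, f(-1) ≈ -0.4161, f(-0.25) ≈ 0.8776, f(0.5) ≈ 0.5403, f(1.25) ≈ -0.8011, f(2) ≈ -0.6536.
Sum = Δu · [f(-1.75) + f(-1) + f(-0.25) + ...].
Sum ≈ -1.0421.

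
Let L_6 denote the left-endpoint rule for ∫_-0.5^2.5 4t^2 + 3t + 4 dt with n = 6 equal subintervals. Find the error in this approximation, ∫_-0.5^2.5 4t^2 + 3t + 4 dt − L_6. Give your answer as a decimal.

7.75

Exact integral: ∫_-0.5^2.5 f(t) dt = 42.
L_6 = 34.25.
Error = 42 − 34.25 = 7.75.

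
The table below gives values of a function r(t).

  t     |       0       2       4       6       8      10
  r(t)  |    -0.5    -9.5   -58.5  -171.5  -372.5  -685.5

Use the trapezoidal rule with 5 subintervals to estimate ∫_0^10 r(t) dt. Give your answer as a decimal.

-1910

Δt = 2.
T_5 = (2/2)·[(-0.5) + 2·(-9.5) + 2·(-58.5) + 2·(-171.5) + 2·(-372.5) + (-685.5)] = -1910.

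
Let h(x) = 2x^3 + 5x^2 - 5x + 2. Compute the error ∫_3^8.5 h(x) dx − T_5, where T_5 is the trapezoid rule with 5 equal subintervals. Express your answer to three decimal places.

-43.812

Exact integral: ∫_3^8.5 h(x) dx ≈ 3400.94792.
T_5 = 3444.76.
Error ≈ 3400.94792 − 3444.76 ≈ -43.812.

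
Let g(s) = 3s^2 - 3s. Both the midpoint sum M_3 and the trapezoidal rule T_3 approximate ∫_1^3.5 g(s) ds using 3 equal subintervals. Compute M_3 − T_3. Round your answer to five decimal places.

M_3 ≈ 24.5659722.
T_3 ≈ 25.8680556.
M_3 − T_3 ≈ -1.30208.

-1.30208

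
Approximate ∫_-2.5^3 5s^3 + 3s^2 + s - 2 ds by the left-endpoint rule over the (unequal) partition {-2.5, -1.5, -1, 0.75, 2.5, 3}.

Subinterval widths: 1, 0.5, 1.75, 1.75, 0.5.
Left endpoints: -2.5, -1.5, -1, 0.75, 2.5.
f(-2.5) = -63.875, f(-1.5) = -13.625, f(-1) = -5, f(0.75) = 2.546875, f(2.5) = 97.375.
Sum = Σ Δs_i · f(s_i).
Sum = -26.29296875.

-26.29296875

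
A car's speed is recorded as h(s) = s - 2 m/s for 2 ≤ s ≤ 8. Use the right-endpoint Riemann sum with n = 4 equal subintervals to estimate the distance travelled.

22.5

Δs = (8 − 2)/4 = 1.5.
Right endpoints: 3.5, 5, 6.5, 8.
h(3.5) = 1.5, h(5) = 3, h(6.5) = 4.5, h(8) = 6.
Sum = Δs · [h(3.5) + h(5) + h(6.5) + h(8)].
Sum = 22.5.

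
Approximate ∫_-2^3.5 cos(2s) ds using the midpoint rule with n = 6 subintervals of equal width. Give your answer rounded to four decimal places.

-0.0576

Δs = (3.5 − (-2))/6 = 11/12.
Midpoints: -37/24, -0.625, 7/24, 29/24, 2.125, 73/24.
f(-37/24) ≈ -0.9983, f(-0.625) ≈ 0.3153, f(7/24) ≈ 0.8346, f(29/24) ≈ -0.7485, f(2.125) ≈ -0.4461, f(73/24) ≈ 0.9801.
Sum = Δs · [f(-37/24) + f(-0.625) + f(7/24) + ...].
Sum ≈ -0.0576.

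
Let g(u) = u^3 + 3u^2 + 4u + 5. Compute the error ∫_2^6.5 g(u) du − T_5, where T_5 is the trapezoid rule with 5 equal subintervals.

-9.568125

Exact integral: ∫_2^6.5 g(u) du = 807.890625.
T_5 = 817.45875.
Error = 807.890625 − 817.45875 = -9.568125.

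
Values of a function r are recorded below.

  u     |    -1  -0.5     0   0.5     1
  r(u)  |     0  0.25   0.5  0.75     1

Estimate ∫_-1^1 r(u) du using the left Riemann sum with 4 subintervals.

Δu = 0.5.
Sum = 0.5·[0 + 0.25 + 0.5 + 0.75] = 0.75.

0.75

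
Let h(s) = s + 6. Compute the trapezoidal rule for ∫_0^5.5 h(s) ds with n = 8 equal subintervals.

Δs = (5.5 − 0)/8 = 0.6875.
h(0) = 6, h(0.6875) = 6.6875, h(1.375) = 7.375, h(2.0625) = 8.0625, h(2.75) = 8.75, h(3.4375) = 9.4375, h(4.125) = 10.125, h(4.8125) = 10.8125, h(5.5) = 11.5.
T_8 = (Δs/2)·[h(s_0) + 2h(s_1) + ... + 2h(s_{7}) + h(s_8)].
Sum = 48.125.

48.125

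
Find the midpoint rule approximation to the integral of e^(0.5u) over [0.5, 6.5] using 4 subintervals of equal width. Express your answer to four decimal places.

47.8825

Δu = (6.5 − 0.5)/4 = 1.5.
Midpoints: 1.25, 2.75, 4.25, 5.75.
f(1.25) ≈ 1.8682, f(2.75) ≈ 3.9551, f(4.25) ≈ 8.3729, f(5.75) ≈ 17.7254.
Sum = Δu · [f(1.25) + f(2.75) + f(4.25) + f(5.75)].
Sum ≈ 47.8825.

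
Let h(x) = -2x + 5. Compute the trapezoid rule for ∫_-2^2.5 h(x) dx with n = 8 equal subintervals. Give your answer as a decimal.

Δx = (2.5 − (-2))/8 = 0.5625.
h(-2) = 9, h(-1.4375) = 7.875, h(-0.875) = 6.75, h(-0.3125) = 5.625, h(0.25) = 4.5, h(0.8125) = 3.375, h(1.375) = 2.25, h(1.9375) = 1.125, h(2.5) = 0.
T_8 = (Δx/2)·[h(x_0) + 2h(x_1) + ... + 2h(x_{7}) + h(x_8)].
Sum = 20.25.

20.25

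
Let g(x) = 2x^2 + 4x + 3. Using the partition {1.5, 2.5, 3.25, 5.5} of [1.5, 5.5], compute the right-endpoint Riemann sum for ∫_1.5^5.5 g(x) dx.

245.71875

Subinterval widths: 1, 0.75, 2.25.
Right endpoints: 2.5, 3.25, 5.5.
g(2.5) = 25.5, g(3.25) = 37.125, g(5.5) = 85.5.
Sum = Σ Δx_i · g(x_i).
Sum = 245.71875.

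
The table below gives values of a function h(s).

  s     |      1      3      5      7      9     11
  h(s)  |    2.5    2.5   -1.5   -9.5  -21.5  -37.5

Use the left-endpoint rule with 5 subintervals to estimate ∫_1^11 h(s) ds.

-55

Δs = 2.
Sum = 2·[2.5 + 2.5 + (-1.5) + (-9.5) + (-21.5)] = -55.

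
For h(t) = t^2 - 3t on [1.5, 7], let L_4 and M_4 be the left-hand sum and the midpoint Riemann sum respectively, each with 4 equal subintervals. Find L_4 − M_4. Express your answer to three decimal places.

L_4 = 24.01953125.
M_4 ≈ 42.21680.
L_4 − M_4 ≈ -18.197.

-18.197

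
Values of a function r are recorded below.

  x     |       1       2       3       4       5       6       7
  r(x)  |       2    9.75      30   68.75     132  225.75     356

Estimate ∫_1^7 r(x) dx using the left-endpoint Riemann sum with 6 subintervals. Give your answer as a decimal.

468.25

Δx = 1.
Sum = 1·[2 + 9.75 + 30 + 68.75 + 132 + 225.75] = 468.25.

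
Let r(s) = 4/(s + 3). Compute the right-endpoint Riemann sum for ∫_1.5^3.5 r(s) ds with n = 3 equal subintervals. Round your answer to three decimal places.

1.384

Δs = (3.5 − 1.5)/3 = 2/3.
Right endpoints: 13/6, 17/6, 3.5.
r(13/6) = 24/31, r(17/6) = 24/35, r(3.5) = 8/13.
Sum = Δs · [r(13/6) + r(17/6) + r(3.5)].
Sum ≈ 1.384.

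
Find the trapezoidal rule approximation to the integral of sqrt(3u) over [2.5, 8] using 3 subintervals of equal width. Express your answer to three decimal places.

Δu = (8 − 2.5)/3 = 11/6.
f(2.5) ≈ 2.739, f(13/3) ≈ 3.606, f(37/6) ≈ 4.301, f(8) ≈ 4.899.
T_3 = (Δu/2)·[f(u_0) + 2f(u_1) + 2f(u_2) + f(u_3)].
Sum ≈ 21.497.

21.497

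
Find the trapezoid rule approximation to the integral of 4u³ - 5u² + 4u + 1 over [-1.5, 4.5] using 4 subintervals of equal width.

Δu = (4.5 − (-1.5))/4 = 1.5.
f(-1.5) = -29.75, f(0) = 1, f(1.5) = 9.25, f(3) = 76, f(4.5) = 282.25.
T_4 = (Δu/2)·[f(u_0) + 2f(u_1) + 2f(u_2) + 2f(u_3) + f(u_4)].
Sum = 318.75.

318.75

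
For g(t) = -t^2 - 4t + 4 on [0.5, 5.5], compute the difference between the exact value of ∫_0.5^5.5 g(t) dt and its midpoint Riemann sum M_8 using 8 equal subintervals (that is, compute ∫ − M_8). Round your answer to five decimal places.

-0.16276

Exact integral: ∫_0.5^5.5 g(t) dt ≈ -95.4166667.
M_8 = -95.25390625.
Error ≈ -95.4166667 − (-95.25390625) ≈ -0.16276.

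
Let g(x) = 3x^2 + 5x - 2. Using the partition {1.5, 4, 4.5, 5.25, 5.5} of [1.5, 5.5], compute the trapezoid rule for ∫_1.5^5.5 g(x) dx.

Subinterval widths: 2.5, 0.5, 0.75, 0.25.
g(1.5) = 12.25, g(4) = 66, g(4.5) = 81.25, g(5.25) = 106.9375, g(5.5) = 116.25.
On each subinterval the trapezoid contributes (Δx_i/2)·[g(x_{i-1}) + g(x_i)].
Sum = 233.09375.

233.09375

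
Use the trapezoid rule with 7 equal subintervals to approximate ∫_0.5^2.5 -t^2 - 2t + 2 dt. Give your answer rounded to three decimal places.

Δt = (2.5 − 0.5)/7 = 2/7.
f(0.5) = 0.75, f(11/14) = -37/196, f(15/14) = -253/196, f(19/14) = -501/196, f(23/14) = -781/196, f(27/14) = -1093/196, f(31/14) = -1437/196, f(2.5) = -9.25.
T_7 = (Δt/2)·[f(t_0) + 2f(t_1) + ... + 2f(t_{6}) + f(t_7)].
Sum ≈ -7.194.

-7.194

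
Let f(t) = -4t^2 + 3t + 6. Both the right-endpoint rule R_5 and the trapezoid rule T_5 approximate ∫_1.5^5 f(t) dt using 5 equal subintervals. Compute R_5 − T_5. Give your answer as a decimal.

-28.175

R_5 = -136.36.
T_5 = -108.185.
R_5 − T_5 = -28.175.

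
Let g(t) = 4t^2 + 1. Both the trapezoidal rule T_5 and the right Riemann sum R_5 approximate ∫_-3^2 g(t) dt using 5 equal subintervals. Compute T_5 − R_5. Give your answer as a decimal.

T_5 = 55.
R_5 = 45.
T_5 − R_5 = 10.

10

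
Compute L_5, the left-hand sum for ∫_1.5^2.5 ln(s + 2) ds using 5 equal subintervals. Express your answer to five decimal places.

Δs = (2.5 − 1.5)/5 = 0.2.
Left endpoints: 1.5, 1.7, 1.9, 2.1, 2.3.
f(1.5) ≈ 1.25276, f(1.7) ≈ 1.30833, f(1.9) ≈ 1.36098, f(2.1) ≈ 1.41099, f(2.3) ≈ 1.45862.
Sum = Δs · [f(1.5) + f(1.7) + f(1.9) + f(2.1) + f(2.3)].
Sum ≈ 1.35833.

1.35833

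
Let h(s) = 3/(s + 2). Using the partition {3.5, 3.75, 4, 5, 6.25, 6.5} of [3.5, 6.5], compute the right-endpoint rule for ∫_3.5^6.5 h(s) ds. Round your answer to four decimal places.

1.2268

Subinterval widths: 0.25, 0.25, 1, 1.25, 0.25.
Right endpoints: 3.75, 4, 5, 6.25, 6.5.
h(3.75) = 12/23, h(4) = 0.5, h(5) = 3/7, h(6.25) = 4/11, h(6.5) = 6/17.
Sum = Σ Δs_i · h(s_i).
Sum ≈ 1.2268.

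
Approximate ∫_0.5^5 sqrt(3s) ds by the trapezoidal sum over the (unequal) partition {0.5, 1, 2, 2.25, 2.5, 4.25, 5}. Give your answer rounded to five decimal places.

12.44005

Subinterval widths: 0.5, 1, 0.25, 0.25, 1.75, 0.75.
f(0.5) ≈ 1.22474, f(1) ≈ 1.73205, f(2) ≈ 2.44949, f(2.25) ≈ 2.59808, f(2.5) ≈ 2.73861, f(4.25) ≈ 3.57071, f(5) ≈ 3.87298.
On each subinterval the trapezoid contributes (Δs_i/2)·[f(s_{i-1}) + f(s_i)].
Sum ≈ 12.44005.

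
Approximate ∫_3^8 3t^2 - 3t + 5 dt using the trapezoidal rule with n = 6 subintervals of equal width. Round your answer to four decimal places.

429.2361

Δt = (8 − 3)/6 = 5/6.
f(3) = 23, f(23/6) = 451/12, f(14/3) = 169/3, f(5.5) = 79.25, f(19/3) = 319/3, f(43/6) = 1651/12, f(8) = 173.
T_6 = (Δt/2)·[f(t_0) + 2f(t_1) + ... + 2f(t_{5}) + f(t_6)].
Sum ≈ 429.2361.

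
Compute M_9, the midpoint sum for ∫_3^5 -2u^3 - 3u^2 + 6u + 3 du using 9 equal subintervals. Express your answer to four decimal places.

-315.7778

Δu = (5 − 3)/9 = 2/9.
Midpoints: 28/9, 10/3, 32/9, 34/9, 4, 38/9, 40/9, 14/3, 44/9.
f(28/9) = -49277/729, f(10/3) = -2279/27, f(32/9) = -75445/729, f(34/9) = -91109/729, f(4) = -149, f(38/9) = -128077/729, f(40/9) = -149573/729, f(14/3) = -6415/27, f(44/9) = -199069/729.
Sum = Δu · [f(28/9) + f(10/3) + f(32/9) + ...].
Sum ≈ -315.7778.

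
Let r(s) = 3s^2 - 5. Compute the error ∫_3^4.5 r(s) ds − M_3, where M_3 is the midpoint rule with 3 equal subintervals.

0.09375

Exact integral: ∫_3^4.5 r(s) ds = 56.625.
M_3 = 56.53125.
Error = 56.625 − 56.53125 = 0.09375.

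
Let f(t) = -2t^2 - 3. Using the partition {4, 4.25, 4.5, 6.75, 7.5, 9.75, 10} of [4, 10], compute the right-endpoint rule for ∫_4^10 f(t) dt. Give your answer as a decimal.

-804.34375

Subinterval widths: 0.25, 0.25, 2.25, 0.75, 2.25, 0.25.
Right endpoints: 4.25, 4.5, 6.75, 7.5, 9.75, 10.
f(4.25) = -39.125, f(4.5) = -43.5, f(6.75) = -94.125, f(7.5) = -115.5, f(9.75) = -193.125, f(10) = -203.
Sum = Σ Δt_i · f(t_i).
Sum = -804.34375.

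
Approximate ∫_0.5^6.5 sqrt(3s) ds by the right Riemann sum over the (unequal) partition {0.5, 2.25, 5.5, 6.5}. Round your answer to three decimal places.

22.164

Subinterval widths: 1.75, 3.25, 1.
Right endpoints: 2.25, 5.5, 6.5.
f(2.25) ≈ 2.598, f(5.5) ≈ 4.062, f(6.5) ≈ 4.416.
Sum = Σ Δs_i · f(s_i).
Sum ≈ 22.164.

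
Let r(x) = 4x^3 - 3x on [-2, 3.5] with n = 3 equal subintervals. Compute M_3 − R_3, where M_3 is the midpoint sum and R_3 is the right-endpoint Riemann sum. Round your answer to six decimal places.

-213.010417

M_3 ≈ 107.82291667.
R_3 ≈ 320.83333333.
M_3 − R_3 ≈ -213.010417.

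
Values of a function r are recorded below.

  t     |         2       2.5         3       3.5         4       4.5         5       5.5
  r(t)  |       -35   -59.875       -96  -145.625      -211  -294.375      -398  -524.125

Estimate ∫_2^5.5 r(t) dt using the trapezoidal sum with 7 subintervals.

-742.21875

Δt = 0.5.
T_7 = (0.5/2)·[(-35) + 2·(-59.875) + 2·(-96) + 2·(-145.625) + 2·(-211) + 2·(-294.375) + 2·(-398) + (-524.125)] = -742.21875.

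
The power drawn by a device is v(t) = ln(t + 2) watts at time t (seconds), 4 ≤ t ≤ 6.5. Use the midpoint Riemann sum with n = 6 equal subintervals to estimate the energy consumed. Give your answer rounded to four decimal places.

Δt = (6.5 − 4)/6 = 5/12.
Midpoints: 101/24, 4.625, 121/24, 131/24, 5.875, 151/24.
v(101/24) ≈ 1.8259, v(4.625) ≈ 1.8909, v(121/24) ≈ 1.9518, v(131/24) ≈ 2.0093, v(5.875) ≈ 2.0637, v(151/24) ≈ 2.1153.
Sum = Δt · [v(101/24) + v(4.625) + v(121/24) + ...].
Sum ≈ 4.9404.

4.9404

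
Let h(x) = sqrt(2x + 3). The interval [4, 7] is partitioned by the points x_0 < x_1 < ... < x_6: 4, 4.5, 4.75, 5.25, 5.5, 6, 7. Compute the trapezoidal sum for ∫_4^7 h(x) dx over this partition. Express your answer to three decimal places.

11.201

Subinterval widths: 0.5, 0.25, 0.5, 0.25, 0.5, 1.
h(4) ≈ 3.317, h(4.5) ≈ 3.464, h(4.75) ≈ 3.536, h(5.25) ≈ 3.674, h(5.5) ≈ 3.742, h(6) ≈ 3.873, h(7) ≈ 4.123.
On each subinterval the trapezoid contributes (Δx_i/2)·[h(x_{i-1}) + h(x_i)].
Sum ≈ 11.201.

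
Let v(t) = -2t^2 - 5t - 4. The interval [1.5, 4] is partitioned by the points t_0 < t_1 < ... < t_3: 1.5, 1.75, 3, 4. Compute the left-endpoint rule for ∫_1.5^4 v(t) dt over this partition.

Subinterval widths: 0.25, 1.25, 1.
Left endpoints: 1.5, 1.75, 3.
v(1.5) = -16, v(1.75) = -18.875, v(3) = -37.
Sum = Σ Δt_i · v(t_i).
Sum = -64.59375.

-64.59375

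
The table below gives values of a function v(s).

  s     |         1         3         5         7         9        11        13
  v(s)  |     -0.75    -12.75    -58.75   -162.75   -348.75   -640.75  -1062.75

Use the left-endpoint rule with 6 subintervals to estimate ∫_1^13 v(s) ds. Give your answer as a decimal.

-2449

Δs = 2.
Sum = 2·[(-0.75) + (-12.75) + (-58.75) + (-162.75) + (-348.75) + (-640.75)] = -2449.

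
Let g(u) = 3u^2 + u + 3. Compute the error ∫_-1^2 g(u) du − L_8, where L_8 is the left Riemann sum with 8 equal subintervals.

2.0390625

Exact integral: ∫_-1^2 g(u) du = 19.5.
L_8 = 17.4609375.
Error = 19.5 − 17.4609375 = 2.0390625.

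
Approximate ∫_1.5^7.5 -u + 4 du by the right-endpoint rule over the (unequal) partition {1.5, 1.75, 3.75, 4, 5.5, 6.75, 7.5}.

-7.25

Subinterval widths: 0.25, 2, 0.25, 1.5, 1.25, 0.75.
Right endpoints: 1.75, 3.75, 4, 5.5, 6.75, 7.5.
f(1.75) = 2.25, f(3.75) = 0.25, f(4) = 0, f(5.5) = -1.5, f(6.75) = -2.75, f(7.5) = -3.5.
Sum = Σ Δu_i · f(u_i).
Sum = -7.25.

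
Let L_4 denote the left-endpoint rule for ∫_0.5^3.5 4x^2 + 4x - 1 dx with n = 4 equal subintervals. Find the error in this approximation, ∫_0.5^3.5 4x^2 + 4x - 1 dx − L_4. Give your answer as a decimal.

21.375

Exact integral: ∫_0.5^3.5 f(x) dx = 78.
L_4 = 56.625.
Error = 78 − 56.625 = 21.375.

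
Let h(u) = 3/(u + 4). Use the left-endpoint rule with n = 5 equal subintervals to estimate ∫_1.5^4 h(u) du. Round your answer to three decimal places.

1.168

Δu = (4 − 1.5)/5 = 0.5.
Left endpoints: 1.5, 2, 2.5, 3, 3.5.
h(1.5) = 6/11, h(2) = 0.5, h(2.5) = 6/13, h(3) = 3/7, h(3.5) = 0.4.
Sum = Δu · [h(1.5) + h(2) + h(2.5) + h(3) + h(3.5)].
Sum ≈ 1.168.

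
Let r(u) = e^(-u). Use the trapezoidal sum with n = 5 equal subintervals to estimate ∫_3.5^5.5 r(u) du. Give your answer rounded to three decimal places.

0.026

Δu = (5.5 − 3.5)/5 = 0.4.
r(3.5) ≈ 0.030, r(3.9) ≈ 0.020, r(4.3) ≈ 0.014, r(4.7) ≈ 0.009, r(5.1) ≈ 0.006, r(5.5) ≈ 0.004.
T_5 = (Δu/2)·[r(u_0) + 2r(u_1) + ... + 2r(u_{4}) + r(u_5)].
Sum ≈ 0.026.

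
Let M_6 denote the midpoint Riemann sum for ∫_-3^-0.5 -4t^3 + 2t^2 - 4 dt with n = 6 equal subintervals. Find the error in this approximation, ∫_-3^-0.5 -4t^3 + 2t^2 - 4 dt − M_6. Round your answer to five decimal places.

Exact integral: ∫_-3^-0.5 f(t) dt ≈ 88.8541667.
M_6 ≈ 88.0222801.
Error ≈ 88.8541667 − 88.0222801 ≈ 0.83189.

0.83189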